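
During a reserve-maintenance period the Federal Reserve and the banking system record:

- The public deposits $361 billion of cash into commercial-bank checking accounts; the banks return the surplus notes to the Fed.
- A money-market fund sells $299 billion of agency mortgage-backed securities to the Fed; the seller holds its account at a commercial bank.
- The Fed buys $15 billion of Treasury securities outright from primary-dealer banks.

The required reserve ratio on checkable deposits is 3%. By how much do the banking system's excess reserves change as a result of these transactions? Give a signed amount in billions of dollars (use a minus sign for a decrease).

Currency deposit $361 billion: reserves +$361B, deposits +$361B.
Asset purchase (from non-banks) $299 billion: reserves +$299B, deposits +$299B.
OMO purchase (from banks) $15 billion: reserves +$15B, deposits 0.
Totals: Δreserves = +$675B, Δdeposits = +$660B.
Δrequired reserves = 3% × +$660B = +$19.8B.
Δexcess reserves = Δreserves − Δrequired = +$675B − (+$19.8B) = +$655.2 billion.

+$655.2 billion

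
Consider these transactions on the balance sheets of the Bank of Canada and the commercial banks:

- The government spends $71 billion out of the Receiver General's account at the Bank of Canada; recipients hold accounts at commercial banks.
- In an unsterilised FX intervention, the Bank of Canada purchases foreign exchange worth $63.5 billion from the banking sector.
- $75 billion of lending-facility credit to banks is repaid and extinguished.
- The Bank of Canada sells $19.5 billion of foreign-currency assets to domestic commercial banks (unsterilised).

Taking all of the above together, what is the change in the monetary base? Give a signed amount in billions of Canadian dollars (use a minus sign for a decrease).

Government spending $71 billion: a non-base liability converts back to reserves → +$71B.
FX purchase $63.5 billion: Bank of Canada balance sheet expands → +$63.5B.
Discount-window repayment $75 billion: Bank of Canada balance sheet contracts → −$75B.
FX sale $19.5 billion: Bank of Canada balance sheet contracts → −$19.5B.
Net: 71 + 63.5 − 75 − 19.5 = +$40 billion.

+$40 billion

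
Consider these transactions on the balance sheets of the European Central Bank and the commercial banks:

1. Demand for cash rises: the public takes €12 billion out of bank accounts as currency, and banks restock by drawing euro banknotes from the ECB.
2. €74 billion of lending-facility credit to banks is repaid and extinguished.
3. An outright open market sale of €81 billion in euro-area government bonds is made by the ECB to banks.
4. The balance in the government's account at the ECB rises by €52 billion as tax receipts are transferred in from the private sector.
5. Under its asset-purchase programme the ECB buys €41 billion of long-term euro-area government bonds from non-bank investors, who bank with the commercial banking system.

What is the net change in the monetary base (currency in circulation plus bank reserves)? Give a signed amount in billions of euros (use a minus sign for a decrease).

Currency withdrawal €12 billion: just a shift between currency and reserves — both are base money → 0.
Discount-window repayment €74 billion: ECB balance sheet contracts → −€74B.
OMO sale (to banks) €81 billion: ECB balance sheet contracts → −€81B.
Government account inflow €52 billion: reserves shift to a non-base liability → −€52B.
Asset purchase (from non-banks) €41 billion: ECB balance sheet expands → +€41B.
Net: 0 − 74 − 81 − 52 + 41 = -€166 billion.

-€166 billion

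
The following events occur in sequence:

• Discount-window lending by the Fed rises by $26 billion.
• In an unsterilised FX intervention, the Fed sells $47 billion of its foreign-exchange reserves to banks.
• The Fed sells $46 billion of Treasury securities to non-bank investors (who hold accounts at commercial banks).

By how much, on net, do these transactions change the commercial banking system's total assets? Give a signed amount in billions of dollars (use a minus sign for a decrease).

-$20 billion

Discount-window loan $26 billion: bank balance sheets expand → +$26B.
FX sale $47 billion: just an asset swap on bank balance sheets → 0.
Asset sale (to non-banks) $46 billion: bank balance sheets shrink → −$46B.
Net: 26 + 0 − 46 = -$20 billion.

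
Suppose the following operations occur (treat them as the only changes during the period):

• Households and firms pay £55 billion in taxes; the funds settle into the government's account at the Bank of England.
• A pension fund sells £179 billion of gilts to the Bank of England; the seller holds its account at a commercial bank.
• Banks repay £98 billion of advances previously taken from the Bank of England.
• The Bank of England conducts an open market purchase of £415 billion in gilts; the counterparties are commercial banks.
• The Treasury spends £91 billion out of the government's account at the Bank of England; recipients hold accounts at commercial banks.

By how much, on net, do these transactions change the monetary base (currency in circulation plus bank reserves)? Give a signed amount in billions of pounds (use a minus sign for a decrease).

Government account inflow £55 billion: reserves shift to a non-base liability → −£55B.
Asset purchase (from non-banks) £179 billion: Bank of England balance sheet expands → +£179B.
Discount-window repayment £98 billion: Bank of England balance sheet contracts → −£98B.
OMO purchase (from banks) £415 billion: Bank of England balance sheet expands → +£415B.
Government spending £91 billion: a non-base liability converts back to reserves → +£91B.
Net: −55 + 179 − 98 + 415 + 91 = +£532 billion.

+£532 billion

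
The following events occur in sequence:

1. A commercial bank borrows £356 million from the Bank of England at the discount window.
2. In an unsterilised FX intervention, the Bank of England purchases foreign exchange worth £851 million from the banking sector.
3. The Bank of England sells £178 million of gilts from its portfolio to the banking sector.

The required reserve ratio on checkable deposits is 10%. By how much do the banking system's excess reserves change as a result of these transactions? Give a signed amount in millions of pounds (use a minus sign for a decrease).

+£1029 million

Discount-window loan £356 million: reserves +£356M, deposits 0.
FX purchase £851 million: reserves +£851M, deposits 0.
OMO sale (to banks) £178 million: reserves −£178M, deposits 0.
Totals: Δreserves = +£1029M, Δdeposits = 0.
Δrequired reserves = 10% × 0 = 0.
Δexcess reserves = Δreserves − Δrequired = +£1029M − (0) = +£1029 million.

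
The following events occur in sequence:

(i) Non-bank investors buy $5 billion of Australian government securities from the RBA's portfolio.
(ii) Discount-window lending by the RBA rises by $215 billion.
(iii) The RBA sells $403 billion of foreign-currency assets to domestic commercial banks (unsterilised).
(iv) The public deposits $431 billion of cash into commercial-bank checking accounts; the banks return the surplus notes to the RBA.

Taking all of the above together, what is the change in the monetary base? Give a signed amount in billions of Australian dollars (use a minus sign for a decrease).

-$193 billion

RBA balance sheet:
  Assets:      Securities −$5B, Loans to banks +$215B, Foreign assets −$403B
  Liabilities: Bank reserves +$238B, Currency in circulation −$431B
Commercial banking system:
  Assets:      Reserves at CB +$238B, Foreign assets +$403B
  Liabilities: Checkable deposits +$426B, Borrowings from CB +$215B
Monetary base = currency + reserves: −$431B + (+$238B) = -$193 billion.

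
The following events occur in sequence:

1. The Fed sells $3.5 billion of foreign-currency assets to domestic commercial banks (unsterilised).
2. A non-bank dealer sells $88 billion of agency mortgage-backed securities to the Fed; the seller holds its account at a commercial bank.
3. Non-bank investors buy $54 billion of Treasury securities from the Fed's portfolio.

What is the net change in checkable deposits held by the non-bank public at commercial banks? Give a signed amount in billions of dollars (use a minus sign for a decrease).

Fed balance sheet:
  Assets:      Securities +$34B, Foreign assets −$3.5B
  Liabilities: Bank reserves +$30.5B
Commercial banking system:
  Assets:      Reserves at CB +$30.5B, Foreign assets +$3.5B
  Liabilities: Checkable deposits +$34B
So the change in checkable deposits held by the non-bank public at commercial banks is +$34 billion.

+$34 billion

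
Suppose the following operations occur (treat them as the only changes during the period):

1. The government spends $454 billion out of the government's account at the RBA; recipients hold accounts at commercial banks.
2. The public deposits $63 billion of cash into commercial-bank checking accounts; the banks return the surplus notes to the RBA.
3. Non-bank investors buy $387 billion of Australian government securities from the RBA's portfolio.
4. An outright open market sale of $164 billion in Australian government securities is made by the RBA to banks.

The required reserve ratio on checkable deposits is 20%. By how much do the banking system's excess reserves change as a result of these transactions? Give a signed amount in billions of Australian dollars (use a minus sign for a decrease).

Government spending $454 billion: reserves +$454B, deposits +$454B.
Currency deposit $63 billion: reserves +$63B, deposits +$63B.
Asset sale (to non-banks) $387 billion: reserves −$387B, deposits −$387B.
OMO sale (to banks) $164 billion: reserves −$164B, deposits 0.
Totals: Δreserves = −$34B, Δdeposits = +$130B.
Δrequired reserves = 20% × +$130B = +$26B.
Δexcess reserves = Δreserves − Δrequired = −$34B − (+$26B) = -$60 billion.

-$60 billion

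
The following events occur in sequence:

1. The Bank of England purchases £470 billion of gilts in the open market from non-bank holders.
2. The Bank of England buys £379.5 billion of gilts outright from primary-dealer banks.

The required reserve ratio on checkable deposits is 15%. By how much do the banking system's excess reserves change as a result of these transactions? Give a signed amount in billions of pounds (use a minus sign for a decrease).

+£779 billion

Asset purchase (from non-banks) £470 billion: reserves +£470B, deposits +£470B.
OMO purchase (from banks) £379.5 billion: reserves +£379.5B, deposits 0.
Totals: Δreserves = +£849.5B, Δdeposits = +£470B.
Δrequired reserves = 15% × +£470B = +£70.5B.
Δexcess reserves = Δreserves − Δrequired = +£849.5B − (+£70.5B) = +£779 billion.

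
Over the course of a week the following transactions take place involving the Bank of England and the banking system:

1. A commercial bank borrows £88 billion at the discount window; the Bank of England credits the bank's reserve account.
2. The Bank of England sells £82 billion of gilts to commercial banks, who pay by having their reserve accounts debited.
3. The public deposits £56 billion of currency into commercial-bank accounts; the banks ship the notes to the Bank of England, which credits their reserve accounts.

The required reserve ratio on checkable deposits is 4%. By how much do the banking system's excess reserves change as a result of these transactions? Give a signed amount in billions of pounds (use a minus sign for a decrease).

Discount-window loan £88 billion: reserves +£88B, deposits 0.
OMO sale (to banks) £82 billion: reserves −£82B, deposits 0.
Currency deposit £56 billion: reserves +£56B, deposits +£56B.
Totals: Δreserves = +£62B, Δdeposits = +£56B.
Δrequired reserves = 4% × +£56B = +£2.24B.
Δexcess reserves = Δreserves − Δrequired = +£62B − (+£2.24B) = +£59.76 billion.

+£59.76 billion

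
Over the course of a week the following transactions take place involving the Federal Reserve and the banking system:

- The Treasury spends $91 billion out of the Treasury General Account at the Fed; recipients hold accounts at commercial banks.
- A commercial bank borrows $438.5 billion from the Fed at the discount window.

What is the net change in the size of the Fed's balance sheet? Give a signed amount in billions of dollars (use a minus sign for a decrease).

Fed balance sheet:
  Assets:      Loans to banks +$438.5B
  Liabilities: Bank reserves +$529.5B, Government deposits −$91B
Change in total Fed assets = +$438.5 billion.

+$438.5 billion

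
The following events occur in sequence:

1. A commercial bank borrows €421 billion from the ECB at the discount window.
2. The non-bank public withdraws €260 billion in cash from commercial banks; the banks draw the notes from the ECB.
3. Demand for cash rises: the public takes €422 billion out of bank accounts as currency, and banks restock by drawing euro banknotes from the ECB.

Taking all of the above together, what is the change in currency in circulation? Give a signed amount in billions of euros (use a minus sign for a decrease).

Discount-window loan €421 billion: no currency enters or leaves circulation → 0.
Currency withdrawal €260 billion: notes leave the central bank → +€260B.
Currency withdrawal €422 billion: notes leave the central bank → +€422B.
Net: 0 + 260 + 422 = +€682 billion.

+€682 billion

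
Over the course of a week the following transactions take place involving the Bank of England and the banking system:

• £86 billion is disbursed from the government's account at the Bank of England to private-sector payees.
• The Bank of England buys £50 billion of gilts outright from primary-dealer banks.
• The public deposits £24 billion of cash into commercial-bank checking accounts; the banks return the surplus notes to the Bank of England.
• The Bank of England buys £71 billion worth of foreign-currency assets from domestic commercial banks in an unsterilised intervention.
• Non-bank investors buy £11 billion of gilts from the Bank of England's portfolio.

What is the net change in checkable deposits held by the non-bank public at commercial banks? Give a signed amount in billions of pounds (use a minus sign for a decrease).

+£99 billion

Government spending £86 billion: non-bank counterparties' bank balances rise → +£86B.
OMO purchase (from banks) £50 billion: the counterparty is a bank, so public deposits are unchanged → 0.
Currency deposit £24 billion: non-bank counterparties' bank balances rise → +£24B.
FX purchase £71 billion: the counterparty is a bank, so public deposits are unchanged → 0.
Asset sale (to non-banks) £11 billion: non-bank counterparties' bank balances fall → −£11B.
Net: 86 + 0 + 24 + 0 − 11 = +£99 billion.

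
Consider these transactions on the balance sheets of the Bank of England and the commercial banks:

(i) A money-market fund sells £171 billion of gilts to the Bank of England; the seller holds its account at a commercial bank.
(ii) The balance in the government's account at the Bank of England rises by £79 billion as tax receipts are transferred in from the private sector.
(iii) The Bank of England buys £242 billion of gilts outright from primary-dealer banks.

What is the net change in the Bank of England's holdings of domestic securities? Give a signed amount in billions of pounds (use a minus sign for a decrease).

+£413 billion

Bank of England balance sheet:
  Assets:      Securities +£413B
  Liabilities: Bank reserves +£334B, Government deposits +£79B
Commercial banking system:
  Assets:      Reserves at CB +£334B, Securities −£242B
  Liabilities: Checkable deposits +£92B
So the change in the Bank of England's holdings of domestic securities is +£413 billion.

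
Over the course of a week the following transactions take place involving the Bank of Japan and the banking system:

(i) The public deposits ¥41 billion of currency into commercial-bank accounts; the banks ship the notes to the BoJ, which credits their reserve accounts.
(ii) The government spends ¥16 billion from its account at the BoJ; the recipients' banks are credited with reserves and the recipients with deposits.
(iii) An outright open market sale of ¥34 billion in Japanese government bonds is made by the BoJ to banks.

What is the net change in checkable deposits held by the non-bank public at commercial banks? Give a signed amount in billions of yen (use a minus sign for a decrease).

+¥57 billion

Currency deposit ¥41 billion: non-bank counterparties' bank balances rise → +¥41B.
Government spending ¥16 billion: non-bank counterparties' bank balances rise → +¥16B.
OMO sale (to banks) ¥34 billion: the counterparty is a bank, so public deposits are unchanged → 0.
Net: 41 + 16 + 0 = +¥57 billion.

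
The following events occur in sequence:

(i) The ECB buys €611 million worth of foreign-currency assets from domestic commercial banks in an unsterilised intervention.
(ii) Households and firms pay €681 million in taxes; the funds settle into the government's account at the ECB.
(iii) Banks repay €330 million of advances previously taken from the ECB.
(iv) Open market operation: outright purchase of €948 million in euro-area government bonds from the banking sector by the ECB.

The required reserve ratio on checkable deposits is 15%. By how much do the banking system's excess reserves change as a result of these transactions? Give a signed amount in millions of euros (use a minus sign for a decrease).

+€650.15 million

FX purchase €611 million: reserves +€611M, deposits 0.
Government account inflow €681 million: reserves −€681M, deposits −€681M.
Discount-window repayment €330 million: reserves −€330M, deposits 0.
OMO purchase (from banks) €948 million: reserves +€948M, deposits 0.
Totals: Δreserves = +€548M, Δdeposits = −€681M.
Δrequired reserves = 15% × −€681M = −€102.15M.
Δexcess reserves = Δreserves − Δrequired = +€548M − (−€102.15M) = +€650.15 million.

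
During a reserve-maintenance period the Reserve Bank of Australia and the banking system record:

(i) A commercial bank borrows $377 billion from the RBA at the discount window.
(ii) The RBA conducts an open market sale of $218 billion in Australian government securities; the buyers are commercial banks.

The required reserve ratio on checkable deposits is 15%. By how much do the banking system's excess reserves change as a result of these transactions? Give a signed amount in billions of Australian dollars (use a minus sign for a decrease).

Discount-window loan $377 billion: reserves +$377B, deposits 0.
OMO sale (to banks) $218 billion: reserves −$218B, deposits 0.
Totals: Δreserves = +$159B, Δdeposits = 0.
Δrequired reserves = 15% × 0 = 0.
Δexcess reserves = Δreserves − Δrequired = +$159B − (0) = +$159 billion.

+$159 billion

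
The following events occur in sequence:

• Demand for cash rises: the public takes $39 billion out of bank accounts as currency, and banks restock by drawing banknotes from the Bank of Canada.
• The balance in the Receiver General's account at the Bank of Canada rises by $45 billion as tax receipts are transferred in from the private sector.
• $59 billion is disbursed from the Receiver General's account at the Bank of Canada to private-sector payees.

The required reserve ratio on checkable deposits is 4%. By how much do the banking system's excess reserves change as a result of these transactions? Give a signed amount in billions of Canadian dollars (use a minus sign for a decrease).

Currency withdrawal $39 billion: reserves −$39B, deposits −$39B.
Government account inflow $45 billion: reserves −$45B, deposits −$45B.
Government spending $59 billion: reserves +$59B, deposits +$59B.
Totals: Δreserves = −$25B, Δdeposits = −$25B.
Δrequired reserves = 4% × −$25B = −$1B.
Δexcess reserves = Δreserves − Δrequired = −$25B − (−$1B) = -$24 billion.

-$24 billion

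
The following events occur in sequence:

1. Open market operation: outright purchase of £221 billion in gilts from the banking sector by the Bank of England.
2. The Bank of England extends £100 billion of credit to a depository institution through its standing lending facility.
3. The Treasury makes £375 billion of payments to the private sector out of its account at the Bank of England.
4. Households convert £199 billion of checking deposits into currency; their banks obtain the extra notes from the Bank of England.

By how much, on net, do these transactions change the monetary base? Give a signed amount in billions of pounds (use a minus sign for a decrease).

OMO purchase (from banks) £221 billion: Bank of England balance sheet expands → +£221B.
Discount-window loan £100 billion: Bank of England balance sheet expands → +£100B.
Government spending £375 billion: a non-base liability converts back to reserves → +£375B.
Currency withdrawal £199 billion: just a shift between currency and reserves — both are base money → 0.
Net: 221 + 100 + 375 + 0 = +£696 billion.

+£696 billion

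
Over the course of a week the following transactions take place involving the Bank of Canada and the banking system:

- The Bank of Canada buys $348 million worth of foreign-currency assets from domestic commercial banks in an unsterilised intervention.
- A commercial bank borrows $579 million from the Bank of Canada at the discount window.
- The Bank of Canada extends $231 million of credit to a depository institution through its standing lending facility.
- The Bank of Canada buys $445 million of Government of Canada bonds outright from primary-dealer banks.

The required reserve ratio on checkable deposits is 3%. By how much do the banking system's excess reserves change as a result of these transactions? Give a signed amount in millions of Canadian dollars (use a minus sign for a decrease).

FX purchase $348 million: reserves +$348M, deposits 0.
Discount-window loan $579 million: reserves +$579M, deposits 0.
Discount-window loan $231 million: reserves +$231M, deposits 0.
OMO purchase (from banks) $445 million: reserves +$445M, deposits 0.
Totals: Δreserves = +$1603M, Δdeposits = 0.
Δrequired reserves = 3% × 0 = 0.
Δexcess reserves = Δreserves − Δrequired = +$1603M − (0) = +$1603 million.

+$1603 million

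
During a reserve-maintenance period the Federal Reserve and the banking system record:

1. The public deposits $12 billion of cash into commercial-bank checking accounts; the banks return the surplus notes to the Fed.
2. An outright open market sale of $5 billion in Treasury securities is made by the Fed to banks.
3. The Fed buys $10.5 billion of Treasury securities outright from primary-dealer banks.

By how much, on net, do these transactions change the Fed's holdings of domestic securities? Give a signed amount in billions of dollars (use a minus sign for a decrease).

Fed balance sheet:
  Assets:      Securities +$5.5B
  Liabilities: Bank reserves +$17.5B, Currency in circulation −$12B
So the change in the Fed's holdings of domestic securities is +$5.5 billion.

+$5.5 billion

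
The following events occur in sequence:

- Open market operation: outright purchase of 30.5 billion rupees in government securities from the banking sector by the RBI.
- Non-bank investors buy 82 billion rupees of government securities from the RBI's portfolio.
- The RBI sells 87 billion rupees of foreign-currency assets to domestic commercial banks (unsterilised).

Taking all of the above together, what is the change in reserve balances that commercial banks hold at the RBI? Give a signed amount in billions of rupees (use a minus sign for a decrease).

OMO purchase (from banks) 30.5 billion rupees: the RBI pays by crediting reserve accounts → +30.5B.
Asset sale (to non-banks) 82 billion rupees: the non-bank buyers' banks settle from reserves → −82B.
FX sale 87 billion rupees: the buying banks pay out of their reserve balances → −87B.
Net: 30.5 − 82 − 87 = -138.5 billion.

-138.5 billion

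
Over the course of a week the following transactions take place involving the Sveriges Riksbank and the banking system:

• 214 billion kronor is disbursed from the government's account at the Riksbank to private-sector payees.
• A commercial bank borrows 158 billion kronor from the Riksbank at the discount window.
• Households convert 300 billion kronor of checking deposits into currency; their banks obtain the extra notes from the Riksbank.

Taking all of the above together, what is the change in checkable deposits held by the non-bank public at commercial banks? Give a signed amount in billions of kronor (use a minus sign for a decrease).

Riksbank balance sheet:
  Assets:      Loans to banks +158B
  Liabilities: Bank reserves +72B, Currency in circulation +300B, Government deposits −214B
Commercial banking system:
  Assets:      Reserves at CB +72B
  Liabilities: Checkable deposits −86B, Borrowings from CB +158B
So the change in checkable deposits held by the non-bank public at commercial banks is -86 billion.

-86 billion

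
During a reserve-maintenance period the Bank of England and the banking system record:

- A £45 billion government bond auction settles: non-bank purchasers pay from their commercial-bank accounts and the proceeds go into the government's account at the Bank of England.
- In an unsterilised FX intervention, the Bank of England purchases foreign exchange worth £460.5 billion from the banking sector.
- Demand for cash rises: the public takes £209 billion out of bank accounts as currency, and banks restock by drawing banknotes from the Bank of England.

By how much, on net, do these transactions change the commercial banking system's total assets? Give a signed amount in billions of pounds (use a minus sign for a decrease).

Government account inflow £45 billion: bank balance sheets shrink → −£45B.
FX purchase £460.5 billion: just an asset swap on bank balance sheets → 0.
Currency withdrawal £209 billion: bank balance sheets shrink → −£209B.
Net: −45 + 0 − 209 = -£254 billion.

-£254 billion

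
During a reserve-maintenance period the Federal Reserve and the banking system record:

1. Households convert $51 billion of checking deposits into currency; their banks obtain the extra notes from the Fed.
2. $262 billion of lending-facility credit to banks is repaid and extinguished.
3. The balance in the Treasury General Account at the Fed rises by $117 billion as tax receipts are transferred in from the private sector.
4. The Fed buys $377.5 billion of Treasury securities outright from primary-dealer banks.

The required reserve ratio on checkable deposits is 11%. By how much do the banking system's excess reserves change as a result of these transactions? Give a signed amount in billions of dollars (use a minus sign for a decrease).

Currency withdrawal $51 billion: reserves −$51B, deposits −$51B.
Discount-window repayment $262 billion: reserves −$262B, deposits 0.
Government account inflow $117 billion: reserves −$117B, deposits −$117B.
OMO purchase (from banks) $377.5 billion: reserves +$377.5B, deposits 0.
Totals: Δreserves = −$52.5B, Δdeposits = −$168B.
Δrequired reserves = 11% × −$168B = −$18.48B.
Δexcess reserves = Δreserves − Δrequired = −$52.5B − (−$18.48B) = -$34.02 billion.

-$34.02 billion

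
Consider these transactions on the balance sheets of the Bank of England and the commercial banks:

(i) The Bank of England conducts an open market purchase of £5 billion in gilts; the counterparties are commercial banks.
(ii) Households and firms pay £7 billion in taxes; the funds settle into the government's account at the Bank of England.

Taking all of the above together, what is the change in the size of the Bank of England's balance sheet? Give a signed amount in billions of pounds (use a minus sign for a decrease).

+£5 billion

Bank of England balance sheet:
  Assets:      Securities +£5B
  Liabilities: Bank reserves −£2B, Government deposits +£7B
Change in total Bank of England assets = +£5 billion.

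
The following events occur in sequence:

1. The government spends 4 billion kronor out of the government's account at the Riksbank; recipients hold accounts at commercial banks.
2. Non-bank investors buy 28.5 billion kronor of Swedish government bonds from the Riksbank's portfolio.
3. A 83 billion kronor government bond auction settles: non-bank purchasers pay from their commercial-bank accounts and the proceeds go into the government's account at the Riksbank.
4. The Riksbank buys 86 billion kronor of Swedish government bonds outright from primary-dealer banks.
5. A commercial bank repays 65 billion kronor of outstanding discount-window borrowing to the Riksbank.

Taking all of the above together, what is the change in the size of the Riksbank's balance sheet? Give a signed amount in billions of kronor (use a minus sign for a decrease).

Government spending 4 billion kronor: only the composition of liabilities changes → 0.
Asset sale (to non-banks) 28.5 billion kronor: a Riksbank asset is shed → −28.5B.
Government account inflow 83 billion kronor: only the composition of liabilities changes → 0.
OMO purchase (from banks) 86 billion kronor: a Riksbank asset is acquired → +86B.
Discount-window repayment 65 billion kronor: a Riksbank asset is shed → −65B.
Net: 0 − 28.5 + 0 + 86 − 65 = -7.5 billion.

-7.5 billion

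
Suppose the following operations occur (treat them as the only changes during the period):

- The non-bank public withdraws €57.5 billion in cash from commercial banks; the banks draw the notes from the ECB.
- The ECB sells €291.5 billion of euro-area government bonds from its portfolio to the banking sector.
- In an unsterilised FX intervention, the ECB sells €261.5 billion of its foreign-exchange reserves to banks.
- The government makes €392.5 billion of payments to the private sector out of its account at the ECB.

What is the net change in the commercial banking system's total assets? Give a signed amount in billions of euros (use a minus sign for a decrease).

+€335 billion

Currency withdrawal €57.5 billion: bank balance sheets shrink → −€57.5B.
OMO sale (to banks) €291.5 billion: just an asset swap on bank balance sheets → 0.
FX sale €261.5 billion: just an asset swap on bank balance sheets → 0.
Government spending €392.5 billion: bank balance sheets expand → +€392.5B.
Net: −57.5 + 0 + 0 + 392.5 = +€335 billion.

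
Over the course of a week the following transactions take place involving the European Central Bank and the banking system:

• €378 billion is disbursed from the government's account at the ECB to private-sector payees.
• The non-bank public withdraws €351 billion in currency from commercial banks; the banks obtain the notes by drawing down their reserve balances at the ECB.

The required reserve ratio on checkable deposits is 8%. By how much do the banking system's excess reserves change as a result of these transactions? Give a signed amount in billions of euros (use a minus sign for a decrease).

+€24.84 billion

Government spending €378 billion: reserves +€378B, deposits +€378B.
Currency withdrawal €351 billion: reserves −€351B, deposits −€351B.
Totals: Δreserves = +€27B, Δdeposits = +€27B.
Δrequired reserves = 8% × +€27B = +€2.16B.
Δexcess reserves = Δreserves − Δrequired = +€27B − (+€2.16B) = +€24.84 billion.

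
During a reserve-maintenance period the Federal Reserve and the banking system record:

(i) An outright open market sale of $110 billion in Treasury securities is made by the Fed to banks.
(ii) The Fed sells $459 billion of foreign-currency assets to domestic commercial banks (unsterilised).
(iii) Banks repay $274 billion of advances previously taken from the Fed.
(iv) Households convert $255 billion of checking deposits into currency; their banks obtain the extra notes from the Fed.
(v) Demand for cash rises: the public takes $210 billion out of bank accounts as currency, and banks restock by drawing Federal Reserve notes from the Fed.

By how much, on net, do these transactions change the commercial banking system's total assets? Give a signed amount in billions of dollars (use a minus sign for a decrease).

-$739 billion

OMO sale (to banks) $110 billion: just an asset swap on bank balance sheets → 0.
FX sale $459 billion: just an asset swap on bank balance sheets → 0.
Discount-window repayment $274 billion: bank balance sheets shrink → −$274B.
Currency withdrawal $255 billion: bank balance sheets shrink → −$255B.
Currency withdrawal $210 billion: bank balance sheets shrink → −$210B.
Net: 0 + 0 − 274 − 255 − 210 = -$739 billion.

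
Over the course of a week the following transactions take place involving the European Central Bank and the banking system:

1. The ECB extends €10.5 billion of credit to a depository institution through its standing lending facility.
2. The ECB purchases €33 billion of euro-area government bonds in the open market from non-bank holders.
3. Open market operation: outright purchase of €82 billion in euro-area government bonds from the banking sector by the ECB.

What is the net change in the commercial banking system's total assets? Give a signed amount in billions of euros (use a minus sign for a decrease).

Discount-window loan €10.5 billion: bank balance sheets expand → +€10.5B.
Asset purchase (from non-banks) €33 billion: bank balance sheets expand → +€33B.
OMO purchase (from banks) €82 billion: just an asset swap on bank balance sheets → 0.
Net: 10.5 + 33 + 0 = +€43.5 billion.

+€43.5 billion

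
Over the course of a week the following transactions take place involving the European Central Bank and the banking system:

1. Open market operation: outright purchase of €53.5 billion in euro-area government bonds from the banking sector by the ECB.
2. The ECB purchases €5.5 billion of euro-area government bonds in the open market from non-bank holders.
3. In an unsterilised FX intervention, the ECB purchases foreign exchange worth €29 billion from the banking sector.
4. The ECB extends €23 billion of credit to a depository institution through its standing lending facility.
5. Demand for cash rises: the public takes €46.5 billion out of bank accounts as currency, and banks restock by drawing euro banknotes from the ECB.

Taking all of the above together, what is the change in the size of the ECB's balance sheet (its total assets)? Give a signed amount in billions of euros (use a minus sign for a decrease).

OMO purchase (from banks) €53.5 billion: an ECB asset is acquired → +€53.5B.
Asset purchase (from non-banks) €5.5 billion: an ECB asset is acquired → +€5.5B.
FX purchase €29 billion: an ECB asset is acquired → +€29B.
Discount-window loan €23 billion: an ECB asset is acquired → +€23B.
Currency withdrawal €46.5 billion: only the composition of liabilities changes → 0.
Net: 53.5 + 5.5 + 29 + 23 + 0 = +€111 billion.

+€111 billion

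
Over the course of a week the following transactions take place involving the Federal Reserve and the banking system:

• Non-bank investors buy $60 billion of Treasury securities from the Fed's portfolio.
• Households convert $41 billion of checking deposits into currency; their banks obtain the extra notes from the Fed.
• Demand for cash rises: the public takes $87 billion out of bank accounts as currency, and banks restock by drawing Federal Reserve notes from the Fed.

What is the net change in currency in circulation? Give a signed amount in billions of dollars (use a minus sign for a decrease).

+$128 billion

Asset sale (to non-banks) $60 billion: no currency enters or leaves circulation → 0.
Currency withdrawal $41 billion: notes leave the central bank → +$41B.
Currency withdrawal $87 billion: notes leave the central bank → +$87B.
Net: 0 + 41 + 87 = +$128 billion.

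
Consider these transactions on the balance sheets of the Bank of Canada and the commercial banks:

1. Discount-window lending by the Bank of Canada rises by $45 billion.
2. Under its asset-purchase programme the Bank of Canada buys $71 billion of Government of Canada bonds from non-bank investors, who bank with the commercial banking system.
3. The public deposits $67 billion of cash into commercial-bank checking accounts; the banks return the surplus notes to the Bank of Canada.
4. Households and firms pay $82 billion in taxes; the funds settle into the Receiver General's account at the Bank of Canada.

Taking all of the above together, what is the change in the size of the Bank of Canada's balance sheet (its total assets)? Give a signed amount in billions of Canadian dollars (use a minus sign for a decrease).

Discount-window loan $45 billion: a Bank of Canada asset is acquired → +$45B.
Asset purchase (from non-banks) $71 billion: a Bank of Canada asset is acquired → +$71B.
Currency deposit $67 billion: only the composition of liabilities changes → 0.
Government account inflow $82 billion: only the composition of liabilities changes → 0.
Net: 45 + 71 + 0 + 0 = +$116 billion.

+$116 billion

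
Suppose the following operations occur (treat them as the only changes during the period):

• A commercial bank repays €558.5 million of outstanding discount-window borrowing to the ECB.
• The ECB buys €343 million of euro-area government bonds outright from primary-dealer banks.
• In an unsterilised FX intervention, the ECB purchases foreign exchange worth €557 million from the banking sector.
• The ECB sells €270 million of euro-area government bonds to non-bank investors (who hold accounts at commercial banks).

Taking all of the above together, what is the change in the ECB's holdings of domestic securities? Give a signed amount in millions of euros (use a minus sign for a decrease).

Discount-window repayment €558.5 million: the ECB's securities portfolio is untouched → 0.
OMO purchase (from banks) €343 million: securities added to the ECB's portfolio → +€343M.
FX purchase €557 million: the ECB's securities portfolio is untouched → 0.
Asset sale (to non-banks) €270 million: securities removed from the ECB's portfolio → −€270M.
Net: 0 + 343 + 0 − 270 = +€73 million.

+€73 million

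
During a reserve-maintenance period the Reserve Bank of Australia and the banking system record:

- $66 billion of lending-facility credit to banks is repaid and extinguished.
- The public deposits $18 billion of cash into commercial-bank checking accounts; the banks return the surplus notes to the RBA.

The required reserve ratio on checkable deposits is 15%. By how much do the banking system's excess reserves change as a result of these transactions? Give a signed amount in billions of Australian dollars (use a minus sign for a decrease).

-$50.7 billion

Discount-window repayment $66 billion: reserves −$66B, deposits 0.
Currency deposit $18 billion: reserves +$18B, deposits +$18B.
Totals: Δreserves = −$48B, Δdeposits = +$18B.
Δrequired reserves = 15% × +$18B = +$2.7B.
Δexcess reserves = Δreserves − Δrequired = −$48B − (+$2.7B) = -$50.7 billion.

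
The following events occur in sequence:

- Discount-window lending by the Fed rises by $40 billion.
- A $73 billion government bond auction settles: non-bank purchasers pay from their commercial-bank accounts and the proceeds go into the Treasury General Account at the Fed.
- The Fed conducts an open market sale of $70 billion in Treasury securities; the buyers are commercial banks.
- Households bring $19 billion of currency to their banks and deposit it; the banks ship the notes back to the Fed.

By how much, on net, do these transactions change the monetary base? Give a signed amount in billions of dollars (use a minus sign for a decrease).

Discount-window loan $40 billion: Fed balance sheet expands → +$40B.
Government account inflow $73 billion: reserves shift to a non-base liability → −$73B.
OMO sale (to banks) $70 billion: Fed balance sheet contracts → −$70B.
Currency deposit $19 billion: just a shift between currency and reserves — both are base money → 0.
Net: 40 − 73 − 70 + 0 = -$103 billion.

-$103 billion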